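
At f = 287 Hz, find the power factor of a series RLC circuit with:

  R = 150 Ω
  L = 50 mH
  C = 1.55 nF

Step 1 — Angular frequency: ω = 2π·f = 2π·287 = 1803 rad/s.
Step 2 — Component impedances:
  R: Z = R = 150 Ω
  L: Z = jωL = j·1803·0.05 = 0 + j90.16 Ω
  C: Z = 1/(jωC) = -j/(ω·C) = 0 - j3.578e+05 Ω
Step 3 — Series combination: Z_total = R + L + C = 150 - j3.577e+05 Ω = 3.577e+05∠-90.0° Ω.
Step 4 — Power factor: PF = cos(φ) = Re(Z)/|Z| = 150/3.5768e+05 = 0.0004194.
Step 5 — Type: Im(Z) = -3.577e+05 ⇒ leading (phase φ = -90.0°).

PF = 0.0004194 (leading, φ = -90.0°)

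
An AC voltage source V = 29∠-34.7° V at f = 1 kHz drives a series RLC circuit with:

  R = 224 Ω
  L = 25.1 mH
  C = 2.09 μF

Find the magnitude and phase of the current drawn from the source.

Step 1 — Angular frequency: ω = 2π·f = 2π·1000 = 6283 rad/s.
Step 2 — Component impedances:
  R: Z = R = 224 Ω
  L: Z = jωL = j·6283·0.0251 = 0 + j157.7 Ω
  C: Z = 1/(jωC) = -j/(ω·C) = 0 - j76.15 Ω
Step 3 — Series combination: Z_total = R + L + C = 224 + j81.56 Ω = 238.4∠20.0° Ω.
Step 4 — Source phasor: V = 29∠-34.7° V = 23.84 - j16.51 V.
Step 5 — Ohm's law: I = V / Z_total = (23.84 - j16.51) / (224 + j81.56) = 0.07029 - j0.09929 A.
Step 6 — Convert to polar: |I| = 0.1217 A, ∠I = -54.7°.

I = 0.1217∠-54.7° A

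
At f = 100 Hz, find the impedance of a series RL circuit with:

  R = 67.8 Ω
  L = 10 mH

Step 1 — Angular frequency: ω = 2π·f = 2π·100 = 628.3 rad/s.
Step 2 — Component impedances:
  R: Z = R = 67.8 Ω
  L: Z = jωL = j·628.3·0.01 = 0 + j6.283 Ω
Step 3 — Series combination: Z_total = R + L = 67.8 + j6.283 Ω = 68.09∠5.3° Ω.

Z = 67.8 + j6.283 Ω = 68.09∠5.3° Ω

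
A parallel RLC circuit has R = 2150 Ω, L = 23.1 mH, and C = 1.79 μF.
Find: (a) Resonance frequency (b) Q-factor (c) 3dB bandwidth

Step 1 — Resonance: ω₀ = 1/√(LC) = 1/√(0.0231·1.79e-06) = 4918 rad/s.
Step 2 — f₀ = ω₀/(2π) = 782.7 Hz.
Step 3 — Parallel Q: Q = R/(ω₀L) = 2150/(4918·0.0231) = 18.93.
Step 4 — Bandwidth: Δω = ω₀/Q = 259.8 rad/s; BW = Δω/(2π) = 41.36 Hz.

(a) f₀ = 782.7 Hz  (b) Q = 18.93  (c) BW = 41.36 Hz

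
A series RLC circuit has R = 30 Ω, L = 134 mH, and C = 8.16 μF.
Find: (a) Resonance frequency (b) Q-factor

Step 1 — Resonance condition Im(Z)=0 gives ω₀ = 1/√(LC).
Step 2 — ω₀ = 1/√(0.134·8.16e-06) = 956.3 rad/s.
Step 3 — f₀ = ω₀/(2π) = 152.2 Hz.
Step 4 — Series Q: Q = ω₀L/R = 956.3·0.134/30 = 4.272.

(a) f₀ = 152.2 Hz  (b) Q = 4.272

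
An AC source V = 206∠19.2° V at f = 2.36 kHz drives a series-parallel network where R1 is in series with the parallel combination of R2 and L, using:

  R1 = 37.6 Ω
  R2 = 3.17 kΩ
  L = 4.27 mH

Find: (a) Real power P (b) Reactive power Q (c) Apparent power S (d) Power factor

Step 1 — Angular frequency: ω = 2π·f = 2π·2360 = 1.483e+04 rad/s.
Step 2 — Component impedances:
  R1: Z = R = 37.6 Ω
  R2: Z = R = 3170 Ω
  L: Z = jωL = j·1.483e+04·0.00427 = 0 + j63.32 Ω
Step 3 — Parallel branch: R2 || L = 1/(1/R2 + 1/L) = 1.264 + j63.29 Ω.
Step 4 — Series with R1: Z_total = R1 + (R2 || L) = 38.86 + j63.29 Ω = 74.27∠58.4° Ω.
Step 5 — Source phasor: V = 206∠19.2° V = 194.5 + j67.75 V.
Step 6 — Current: I = V / Z = 2.148 - j1.755 A = 2.774∠-39.2° A.
Step 7 — Complex power: S = V·I* = 299 + j486.9 VA.
Step 8 — Real power: P = Re(S) = 299 W.
Step 9 — Reactive power: Q = Im(S) = 486.9 VAR.
Step 10 — Apparent power: |S| = 571.4 VA.
Step 11 — Power factor: PF = P/|S| = 0.5233 (lagging).

(a) P = 299 W  (b) Q = 486.9 VAR  (c) S = 571.4 VA  (d) PF = 0.5233 (lagging)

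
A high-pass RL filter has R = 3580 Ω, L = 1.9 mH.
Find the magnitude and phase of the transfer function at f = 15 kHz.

Step 1 — Angular frequency: ω = 2π·1.5e+04 = 9.425e+04 rad/s.
Step 2 — Transfer function: H(jω) = jωL/(R + jωL).
Step 3 — Numerator jωL = j·179.1; denominator R + jωL = 3580 + j179.1.
Step 4 — H = 0.002496 + j0.04989.
Step 5 — Magnitude: |H| = 0.04996 (-26.0 dB); phase: φ = 87.1°.

|H| = 0.04996 (-26.0 dB), φ = 87.1°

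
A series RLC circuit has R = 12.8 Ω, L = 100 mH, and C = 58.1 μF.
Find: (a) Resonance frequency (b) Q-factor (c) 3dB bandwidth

Step 1 — Resonance: ω₀ = 1/√(LC) = 1/√(0.1·5.81e-05) = 414.9 rad/s.
Step 2 — f₀ = ω₀/(2π) = 66.03 Hz.
Step 3 — Series Q: Q = ω₀L/R = 414.9·0.1/12.8 = 3.241.
Step 4 — Bandwidth: Δω = ω₀/Q = 128 rad/s; BW = Δω/(2π) = 20.37 Hz.

(a) f₀ = 66.03 Hz  (b) Q = 3.241  (c) BW = 20.37 Hz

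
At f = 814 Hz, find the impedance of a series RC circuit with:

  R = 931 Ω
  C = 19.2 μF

Step 1 — Angular frequency: ω = 2π·f = 2π·814 = 5115 rad/s.
Step 2 — Component impedances:
  R: Z = R = 931 Ω
  C: Z = 1/(jωC) = -j/(ω·C) = 0 - j10.18 Ω
Step 3 — Series combination: Z_total = R + C = 931 - j10.18 Ω = 931.1∠-0.6° Ω.

Z = 931 - j10.18 Ω = 931.1∠-0.6° Ω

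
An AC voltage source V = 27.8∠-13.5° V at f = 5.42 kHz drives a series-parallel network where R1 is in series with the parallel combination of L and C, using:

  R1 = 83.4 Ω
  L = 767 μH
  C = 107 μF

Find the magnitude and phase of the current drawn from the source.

Step 1 — Angular frequency: ω = 2π·f = 2π·5420 = 3.405e+04 rad/s.
Step 2 — Component impedances:
  R1: Z = R = 83.4 Ω
  L: Z = jωL = j·3.405e+04·0.000767 = 0 + j26.12 Ω
  C: Z = 1/(jωC) = -j/(ω·C) = 0 - j0.2744 Ω
Step 3 — Parallel branch: L || C = 1/(1/L + 1/C) = 0 - j0.2773 Ω.
Step 4 — Series with R1: Z_total = R1 + (L || C) = 83.4 - j0.2773 Ω = 83.4∠-0.2° Ω.
Step 5 — Source phasor: V = 27.8∠-13.5° V = 27.03 - j6.49 V.
Step 6 — Ohm's law: I = V / Z_total = (27.03 - j6.49) / (83.4 - j0.2773) = 0.3244 - j0.07674 A.
Step 7 — Convert to polar: |I| = 0.3333 A, ∠I = -13.3°.

I = 0.3333∠-13.3° A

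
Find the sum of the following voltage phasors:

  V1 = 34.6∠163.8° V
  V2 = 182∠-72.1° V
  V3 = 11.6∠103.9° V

Step 1 — Convert each phasor to rectangular form:
  V1 = 34.6·(cos(163.8°) + j·sin(163.8°)) = -33.23 + j9.653 V
  V2 = 182·(cos(-72.1°) + j·sin(-72.1°)) = 55.94 - j173.2 V
  V3 = 11.6·(cos(103.9°) + j·sin(103.9°)) = -2.787 + j11.26 V
Step 2 — Sum components: V_total = 19.93 - j152.3 V.
Step 3 — Convert to polar: |V_total| = 153.6 V, ∠V_total = -82.5°.

V_total = 153.6∠-82.5° V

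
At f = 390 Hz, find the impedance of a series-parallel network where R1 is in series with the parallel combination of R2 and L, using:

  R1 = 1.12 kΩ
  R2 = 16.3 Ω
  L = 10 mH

Step 1 — Angular frequency: ω = 2π·f = 2π·390 = 2450 rad/s.
Step 2 — Component impedances:
  R1: Z = R = 1120 Ω
  R2: Z = R = 16.3 Ω
  L: Z = jωL = j·2450·0.01 = 0 + j24.5 Ω
Step 3 — Parallel branch: R2 || L = 1/(1/R2 + 1/L) = 11.3 + j7.517 Ω.
Step 4 — Series with R1: Z_total = R1 + (R2 || L) = 1131 + j7.517 Ω = 1131∠0.4° Ω.

Z = 1131 + j7.517 Ω = 1131∠0.4° Ω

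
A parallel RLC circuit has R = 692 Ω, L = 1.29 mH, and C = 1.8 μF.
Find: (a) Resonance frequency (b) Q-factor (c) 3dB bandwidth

Step 1 — Resonance: ω₀ = 1/√(LC) = 1/√(0.00129·1.8e-06) = 2.075e+04 rad/s.
Step 2 — f₀ = ω₀/(2π) = 3303 Hz.
Step 3 — Parallel Q: Q = R/(ω₀L) = 692/(2.075e+04·0.00129) = 25.85.
Step 4 — Bandwidth: Δω = ω₀/Q = 802.8 rad/s; BW = Δω/(2π) = 127.8 Hz.

(a) f₀ = 3303 Hz  (b) Q = 25.85  (c) BW = 127.8 Hz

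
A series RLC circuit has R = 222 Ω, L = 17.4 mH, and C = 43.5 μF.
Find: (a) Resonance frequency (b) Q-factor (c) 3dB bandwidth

Step 1 — Resonance condition Im(Z)=0 gives ω₀ = 1/√(LC).
Step 2 — ω₀ = 1/√(0.0174·4.35e-05) = 1149 rad/s.
Step 3 — f₀ = ω₀/(2π) = 182.9 Hz.
Step 4 — Series Q: Q = ω₀L/R = 1149·0.0174/222 = 0.09009.
Step 5 — 3dB bandwidth: Δω = ω₀/Q = 1.276e+04 rad/s; BW = Δω/(2π) = 2031 Hz.

(a) f₀ = 182.9 Hz  (b) Q = 0.09009  (c) BW = 2031 Hz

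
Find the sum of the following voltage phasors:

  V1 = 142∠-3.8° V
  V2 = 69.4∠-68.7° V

Step 1 — Convert each phasor to rectangular form:
  V1 = 142·(cos(-3.8°) + j·sin(-3.8°)) = 141.7 - j9.411 V
  V2 = 69.4·(cos(-68.7°) + j·sin(-68.7°)) = 25.21 - j64.66 V
Step 2 — Sum components: V_total = 166.9 - j74.07 V.
Step 3 — Convert to polar: |V_total| = 182.6 V, ∠V_total = -23.9°.

V_total = 182.6∠-23.9° V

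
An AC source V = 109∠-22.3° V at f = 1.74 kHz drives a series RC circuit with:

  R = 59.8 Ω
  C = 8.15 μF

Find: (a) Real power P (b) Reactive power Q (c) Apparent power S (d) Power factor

Step 1 — Angular frequency: ω = 2π·f = 2π·1740 = 1.093e+04 rad/s.
Step 2 — Component impedances:
  R: Z = R = 59.8 Ω
  C: Z = 1/(jωC) = -j/(ω·C) = 0 - j11.22 Ω
Step 3 — Series combination: Z_total = R + C = 59.8 - j11.22 Ω = 60.84∠-10.6° Ω.
Step 4 — Source phasor: V = 109∠-22.3° V = 100.8 - j41.36 V.
Step 5 — Current: I = V / Z = 1.754 - j0.3624 A = 1.791∠-11.7° A.
Step 6 — Complex power: S = V·I* = 191.9 - j36.02 VA.
Step 7 — Real power: P = Re(S) = 191.9 W.
Step 8 — Reactive power: Q = Im(S) = -36.02 VAR.
Step 9 — Apparent power: |S| = 195.3 VA.
Step 10 — Power factor: PF = P/|S| = 0.9828 (leading).

(a) P = 191.9 W  (b) Q = -36.02 VAR  (c) S = 195.3 VA  (d) PF = 0.9828 (leading)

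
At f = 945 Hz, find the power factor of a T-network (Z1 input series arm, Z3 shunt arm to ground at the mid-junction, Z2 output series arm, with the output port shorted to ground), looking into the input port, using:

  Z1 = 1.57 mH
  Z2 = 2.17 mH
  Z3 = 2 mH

Step 1 — Angular frequency: ω = 2π·f = 2π·945 = 5938 rad/s.
Step 2 — Component impedances:
  Z1: Z = jωL = j·5938·0.00157 = 0 + j9.322 Ω
  Z2: Z = jωL = j·5938·0.00217 = 0 + j12.88 Ω
  Z3: Z = jωL = j·5938·0.002 = 0 + j11.88 Ω
Step 3 — With the output port shorted to ground, the output series arm Z2 runs from the junction to ground; the shunt arm Z3 also runs from the junction to ground. They appear in parallel: Z3 || Z2 = 0 + j6.18 Ω.
Step 4 — Series with input arm Z1: Z_in = Z1 + (Z3 || Z2) = 0 + j15.5 Ω = 15.5∠90.0° Ω.
Step 5 — Power factor: PF = cos(φ) = Re(Z)/|Z| = 0/15.5 = 0.
Step 6 — Type: Im(Z) = 15.5 ⇒ lagging (phase φ = 90.0°).

PF = 0 (lagging, φ = 90.0°)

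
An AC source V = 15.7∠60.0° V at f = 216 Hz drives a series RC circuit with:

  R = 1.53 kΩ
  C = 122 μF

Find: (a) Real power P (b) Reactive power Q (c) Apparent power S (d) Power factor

Step 1 — Angular frequency: ω = 2π·f = 2π·216 = 1357 rad/s.
Step 2 — Component impedances:
  R: Z = R = 1530 Ω
  C: Z = 1/(jωC) = -j/(ω·C) = 0 - j6.04 Ω
Step 3 — Series combination: Z_total = R + C = 1530 - j6.04 Ω = 1530∠-0.2° Ω.
Step 4 — Source phasor: V = 15.7∠60.0° V = 7.85 + j13.6 V.
Step 5 — Current: I = V / Z = 0.005096 + j0.008907 A = 0.01026∠60.2° A.
Step 6 — Complex power: S = V·I* = 0.1611 - j0.0006359 VA.
Step 7 — Real power: P = Re(S) = 0.1611 W.
Step 8 — Reactive power: Q = Im(S) = -0.0006359 VAR.
Step 9 — Apparent power: |S| = 0.1611 VA.
Step 10 — Power factor: PF = P/|S| = 1 (leading).

(a) P = 0.1611 W  (b) Q = -0.0006359 VAR  (c) S = 0.1611 VA  (d) PF = 1 (leading)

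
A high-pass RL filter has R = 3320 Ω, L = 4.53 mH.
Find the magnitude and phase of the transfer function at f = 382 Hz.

Step 1 — Angular frequency: ω = 2π·382 = 2400 rad/s.
Step 2 — Transfer function: H(jω) = jωL/(R + jωL).
Step 3 — Numerator jωL = j·10.87; denominator R + jωL = 3320 + j10.87.
Step 4 — H = 1.073e-05 + j0.003275.
Step 5 — Magnitude: |H| = 0.003275 (-49.7 dB); phase: φ = 89.8°.

|H| = 0.003275 (-49.7 dB), φ = 89.8°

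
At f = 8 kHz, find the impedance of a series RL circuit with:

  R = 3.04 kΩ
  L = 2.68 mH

Step 1 — Angular frequency: ω = 2π·f = 2π·8000 = 5.027e+04 rad/s.
Step 2 — Component impedances:
  R: Z = R = 3040 Ω
  L: Z = jωL = j·5.027e+04·0.00268 = 0 + j134.7 Ω
Step 3 — Series combination: Z_total = R + L = 3040 + j134.7 Ω = 3043∠2.5° Ω.

Z = 3040 + j134.7 Ω = 3043∠2.5° Ω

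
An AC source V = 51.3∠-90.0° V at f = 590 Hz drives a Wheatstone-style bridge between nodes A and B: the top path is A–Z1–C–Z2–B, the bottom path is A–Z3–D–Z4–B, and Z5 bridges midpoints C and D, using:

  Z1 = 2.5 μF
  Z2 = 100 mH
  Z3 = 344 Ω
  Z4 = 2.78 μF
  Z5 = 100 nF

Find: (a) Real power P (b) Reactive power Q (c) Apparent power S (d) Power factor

Step 1 — Angular frequency: ω = 2π·f = 2π·590 = 3707 rad/s.
Step 2 — Component impedances:
  Z1: Z = 1/(jωC) = -j/(ω·C) = 0 - j107.9 Ω
  Z2: Z = jωL = j·3707·0.1 = 0 + j370.7 Ω
  Z3: Z = R = 344 Ω
  Z4: Z = 1/(jωC) = -j/(ω·C) = 0 - j97.03 Ω
  Z5: Z = 1/(jωC) = -j/(ω·C) = 0 - j2698 Ω
Step 3 — Bridge requires nodal analysis (the Z5 bridge couples midpoints C and D, so the two paths cannot be reduced to a simple series/parallel combination). Setting node B to ground and injecting 1 A at node A, the 3-node admittance system at A, C, D solves to V_A = Z_AB = 203.4 + j203.2 Ω = 287.5∠45.0° Ω.
Step 4 — Source phasor: V = 51.3∠-90.0° V = 0 - j51.3 V.
Step 5 — Current: I = V / Z = -0.1261 - j0.1262 A = 0.1784∠-135.0° A.
Step 6 — Complex power: S = V·I* = 6.474 + j6.471 VA.
Step 7 — Real power: P = Re(S) = 6.474 W.
Step 8 — Reactive power: Q = Im(S) = 6.471 VAR.
Step 9 — Apparent power: |S| = 9.154 VA.
Step 10 — Power factor: PF = P/|S| = 0.7073 (lagging).

(a) P = 6.474 W  (b) Q = 6.471 VAR  (c) S = 9.154 VA  (d) PF = 0.7073 (lagging)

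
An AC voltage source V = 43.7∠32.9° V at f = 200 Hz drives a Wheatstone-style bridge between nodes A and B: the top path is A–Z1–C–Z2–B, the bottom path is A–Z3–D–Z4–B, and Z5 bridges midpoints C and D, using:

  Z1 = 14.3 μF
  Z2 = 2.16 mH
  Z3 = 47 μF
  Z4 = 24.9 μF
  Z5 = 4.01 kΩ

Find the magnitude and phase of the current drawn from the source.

Step 1 — Angular frequency: ω = 2π·f = 2π·200 = 1257 rad/s.
Step 2 — Component impedances:
  Z1: Z = 1/(jωC) = -j/(ω·C) = 0 - j55.65 Ω
  Z2: Z = jωL = j·1257·0.00216 = 0 + j2.714 Ω
  Z3: Z = 1/(jωC) = -j/(ω·C) = 0 - j16.93 Ω
  Z4: Z = 1/(jωC) = -j/(ω·C) = 0 - j31.96 Ω
  Z5: Z = R = 4010 Ω
Step 3 — Bridge requires nodal analysis (the Z5 bridge couples midpoints C and D, so the two paths cannot be reduced to a simple series/parallel combination). Setting node B to ground and injecting 1 A at node A, the 3-node admittance system at A, C, D solves to V_A = Z_AB = 0.08006 - j25.42 Ω = 25.42∠-89.8° Ω.
Step 4 — Source phasor: V = 43.7∠32.9° V = 36.69 + j23.74 V.
Step 5 — Ohm's law: I = V / Z_total = (36.69 + j23.74) / (0.08006 - j25.42) = -0.9294 + j1.447 A.
Step 6 — Convert to polar: |I| = 1.719 A, ∠I = 122.7°.

I = 1.719∠122.7° A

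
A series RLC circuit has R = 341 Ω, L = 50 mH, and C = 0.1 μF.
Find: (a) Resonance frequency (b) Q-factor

Step 1 — Resonance condition Im(Z)=0 gives ω₀ = 1/√(LC).
Step 2 — ω₀ = 1/√(0.05·1e-07) = 1.414e+04 rad/s.
Step 3 — f₀ = ω₀/(2π) = 2251 Hz.
Step 4 — Series Q: Q = ω₀L/R = 1.414e+04·0.05/341 = 2.074.

(a) f₀ = 2251 Hz  (b) Q = 2.074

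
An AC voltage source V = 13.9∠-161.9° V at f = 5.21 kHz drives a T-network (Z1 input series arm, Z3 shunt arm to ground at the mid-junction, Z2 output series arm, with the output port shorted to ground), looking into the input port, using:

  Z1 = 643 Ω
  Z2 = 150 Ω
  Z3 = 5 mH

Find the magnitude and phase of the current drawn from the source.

Step 1 — Angular frequency: ω = 2π·f = 2π·5210 = 3.274e+04 rad/s.
Step 2 — Component impedances:
  Z1: Z = R = 643 Ω
  Z2: Z = R = 150 Ω
  Z3: Z = jωL = j·3.274e+04·0.005 = 0 + j163.7 Ω
Step 3 — With the output port shorted to ground, the output series arm Z2 runs from the junction to ground; the shunt arm Z3 also runs from the junction to ground. They appear in parallel: Z3 || Z2 = 81.53 + j74.72 Ω.
Step 4 — Series with input arm Z1: Z_in = Z1 + (Z3 || Z2) = 724.5 + j74.72 Ω = 728.4∠5.9° Ω.
Step 5 — Source phasor: V = 13.9∠-161.9° V = -13.21 - j4.318 V.
Step 6 — Ohm's law: I = V / Z_total = (-13.21 - j4.318) / (724.5 + j74.72) = -0.01865 - j0.004037 A.
Step 7 — Convert to polar: |I| = 0.01908 A, ∠I = -167.8°.

I = 0.01908∠-167.8° A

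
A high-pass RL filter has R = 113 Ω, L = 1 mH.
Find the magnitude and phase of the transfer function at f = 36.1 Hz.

Step 1 — Angular frequency: ω = 2π·36.1 = 226.8 rad/s.
Step 2 — Transfer function: H(jω) = jωL/(R + jωL).
Step 3 — Numerator jωL = j·0.2268; denominator R + jωL = 113 + j0.2268.
Step 4 — H = 4.029e-06 + j0.002007.
Step 5 — Magnitude: |H| = 0.002007 (-53.9 dB); phase: φ = 89.9°.

|H| = 0.002007 (-53.9 dB), φ = 89.9°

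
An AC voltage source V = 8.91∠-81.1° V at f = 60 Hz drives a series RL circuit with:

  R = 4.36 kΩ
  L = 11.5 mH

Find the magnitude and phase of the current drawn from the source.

Step 1 — Angular frequency: ω = 2π·f = 2π·60 = 377 rad/s.
Step 2 — Component impedances:
  R: Z = R = 4360 Ω
  L: Z = jωL = j·377·0.0115 = 0 + j4.335 Ω
Step 3 — Series combination: Z_total = R + L = 4360 + j4.335 Ω = 4360∠0.1° Ω.
Step 4 — Source phasor: V = 8.91∠-81.1° V = 1.378 - j8.803 V.
Step 5 — Ohm's law: I = V / Z_total = (1.378 - j8.803) / (4360 + j4.335) = 0.0003142 - j0.002019 A.
Step 6 — Convert to polar: |I| = 0.002044 A, ∠I = -81.2°.

I = 0.002044∠-81.2° A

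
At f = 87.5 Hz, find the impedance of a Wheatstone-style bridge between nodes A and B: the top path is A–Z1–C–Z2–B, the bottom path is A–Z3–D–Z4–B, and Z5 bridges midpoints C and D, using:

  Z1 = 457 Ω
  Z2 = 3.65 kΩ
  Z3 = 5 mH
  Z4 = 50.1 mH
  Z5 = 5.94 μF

Step 1 — Angular frequency: ω = 2π·f = 2π·87.5 = 549.8 rad/s.
Step 2 — Component impedances:
  Z1: Z = R = 457 Ω
  Z2: Z = R = 3650 Ω
  Z3: Z = jωL = j·549.8·0.005 = 0 + j2.749 Ω
  Z4: Z = jωL = j·549.8·0.0501 = 0 + j27.54 Ω
  Z5: Z = 1/(jωC) = -j/(ω·C) = 0 - j306.2 Ω
Step 3 — Bridge requires nodal analysis (the Z5 bridge couples midpoints C and D, so the two paths cannot be reduced to a simple series/parallel combination). Setting node B to ground and injecting 1 A at node A, the 3-node admittance system at A, C, D solves to V_A = Z_AB = 0.224 + j30.29 Ω = 30.29∠89.6° Ω.

Z = 0.224 + j30.29 Ω = 30.29∠89.6° Ω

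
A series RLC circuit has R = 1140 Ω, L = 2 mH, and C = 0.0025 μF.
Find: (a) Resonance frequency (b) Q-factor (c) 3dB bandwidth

Step 1 — Resonance: ω₀ = 1/√(LC) = 1/√(0.002·2.5e-09) = 4.472e+05 rad/s.
Step 2 — f₀ = ω₀/(2π) = 7.118e+04 Hz.
Step 3 — Series Q: Q = ω₀L/R = 4.472e+05·0.002/1140 = 0.7846.
Step 4 — Bandwidth: Δω = ω₀/Q = 5.7e+05 rad/s; BW = Δω/(2π) = 9.072e+04 Hz.

(a) f₀ = 7.118e+04 Hz  (b) Q = 0.7846  (c) BW = 9.072e+04 Hz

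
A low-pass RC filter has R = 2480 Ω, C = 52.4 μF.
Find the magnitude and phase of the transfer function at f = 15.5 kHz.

Step 1 — Angular frequency: ω = 2π·1.55e+04 = 9.739e+04 rad/s.
Step 2 — Transfer function: H(jω) = 1/(1 + jωRC).
Step 3 — Denominator: 1 + jωRC = 1 + j·9.739e+04·2480·5.24e-05 = 1 + j1.266e+04.
Step 4 — H = 6.243e-09 - j7.901e-05.
Step 5 — Magnitude: |H| = 7.901e-05 (-82.0 dB); phase: φ = -90.0°.

|H| = 7.901e-05 (-82.0 dB), φ = -90.0°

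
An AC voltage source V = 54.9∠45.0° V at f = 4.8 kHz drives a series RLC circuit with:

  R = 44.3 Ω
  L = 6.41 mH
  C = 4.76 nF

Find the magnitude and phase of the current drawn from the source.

Step 1 — Angular frequency: ω = 2π·f = 2π·4800 = 3.016e+04 rad/s.
Step 2 — Component impedances:
  R: Z = R = 44.3 Ω
  L: Z = jωL = j·3.016e+04·0.00641 = 0 + j193.3 Ω
  C: Z = 1/(jωC) = -j/(ω·C) = 0 - j6966 Ω
Step 3 — Series combination: Z_total = R + L + C = 44.3 - j6772 Ω = 6773∠-89.6° Ω.
Step 4 — Source phasor: V = 54.9∠45.0° V = 38.82 + j38.82 V.
Step 5 — Ohm's law: I = V / Z_total = (38.82 + j38.82) / (44.3 - j6772) = -0.005694 + j0.005769 A.
Step 6 — Convert to polar: |I| = 0.008106 A, ∠I = 134.6°.

I = 0.008106∠134.6° A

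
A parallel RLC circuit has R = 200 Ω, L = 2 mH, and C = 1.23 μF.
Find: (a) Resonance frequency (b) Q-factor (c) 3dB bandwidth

Step 1 — Resonance: ω₀ = 1/√(LC) = 1/√(0.002·1.23e-06) = 2.016e+04 rad/s.
Step 2 — f₀ = ω₀/(2π) = 3209 Hz.
Step 3 — Parallel Q: Q = R/(ω₀L) = 200/(2.016e+04·0.002) = 4.96.
Step 4 — Bandwidth: Δω = ω₀/Q = 4065 rad/s; BW = Δω/(2π) = 647 Hz.

(a) f₀ = 3209 Hz  (b) Q = 4.96  (c) BW = 647 Hz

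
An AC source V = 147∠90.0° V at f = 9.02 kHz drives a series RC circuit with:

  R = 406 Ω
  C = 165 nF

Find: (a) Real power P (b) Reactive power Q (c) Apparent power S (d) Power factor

Step 1 — Angular frequency: ω = 2π·f = 2π·9020 = 5.667e+04 rad/s.
Step 2 — Component impedances:
  R: Z = R = 406 Ω
  C: Z = 1/(jωC) = -j/(ω·C) = 0 - j106.9 Ω
Step 3 — Series combination: Z_total = R + C = 406 - j106.9 Ω = 419.8∠-14.8° Ω.
Step 4 — Source phasor: V = 147∠90.0° V = 0 + j147 V.
Step 5 — Current: I = V / Z = -0.08918 + j0.3386 A = 0.3501∠104.8° A.
Step 6 — Complex power: S = V·I* = 49.77 - j13.11 VA.
Step 7 — Real power: P = Re(S) = 49.77 W.
Step 8 — Reactive power: Q = Im(S) = -13.11 VAR.
Step 9 — Apparent power: |S| = 51.47 VA.
Step 10 — Power factor: PF = P/|S| = 0.967 (leading).

(a) P = 49.77 W  (b) Q = -13.11 VAR  (c) S = 51.47 VA  (d) PF = 0.967 (leading)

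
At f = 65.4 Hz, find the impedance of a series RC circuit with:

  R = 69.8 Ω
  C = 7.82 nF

Step 1 — Angular frequency: ω = 2π·f = 2π·65.4 = 410.9 rad/s.
Step 2 — Component impedances:
  R: Z = R = 69.8 Ω
  C: Z = 1/(jωC) = -j/(ω·C) = 0 - j3.112e+05 Ω
Step 3 — Series combination: Z_total = R + C = 69.8 - j3.112e+05 Ω = 3.112e+05∠-90.0° Ω.

Z = 69.8 - j3.112e+05 Ω = 3.112e+05∠-90.0° Ω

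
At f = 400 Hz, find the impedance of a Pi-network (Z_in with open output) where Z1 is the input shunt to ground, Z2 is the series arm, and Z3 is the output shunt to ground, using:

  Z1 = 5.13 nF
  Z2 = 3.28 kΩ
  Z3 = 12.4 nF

Step 1 — Angular frequency: ω = 2π·f = 2π·400 = 2513 rad/s.
Step 2 — Component impedances:
  Z1: Z = 1/(jωC) = -j/(ω·C) = 0 - j7.756e+04 Ω
  Z2: Z = R = 3280 Ω
  Z3: Z = 1/(jωC) = -j/(ω·C) = 0 - j3.209e+04 Ω
Step 3 — With open output, the series arm Z2 and the output shunt Z3 appear in series to ground: Z2 + Z3 = 3280 - j3.209e+04 Ω.
Step 4 — Parallel with input shunt Z1: Z_in = Z1 || (Z2 + Z3) = 1640 - j2.275e+04 Ω = 2.281e+04∠-85.9° Ω.

Z = 1640 - j2.275e+04 Ω = 2.281e+04∠-85.9° Ω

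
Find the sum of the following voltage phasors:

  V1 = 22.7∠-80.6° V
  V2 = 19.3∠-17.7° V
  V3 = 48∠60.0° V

Step 1 — Convert each phasor to rectangular form:
  V1 = 22.7·(cos(-80.6°) + j·sin(-80.6°)) = 3.707 - j22.4 V
  V2 = 19.3·(cos(-17.7°) + j·sin(-17.7°)) = 18.39 - j5.868 V
  V3 = 48·(cos(60.0°) + j·sin(60.0°)) = 24 + j41.57 V
Step 2 — Sum components: V_total = 46.09 + j13.31 V.
Step 3 — Convert to polar: |V_total| = 47.98 V, ∠V_total = 16.1°.

V_total = 47.98∠16.1° V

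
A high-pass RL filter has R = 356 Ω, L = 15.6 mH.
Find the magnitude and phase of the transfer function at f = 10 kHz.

Step 1 — Angular frequency: ω = 2π·1e+04 = 6.283e+04 rad/s.
Step 2 — Transfer function: H(jω) = jωL/(R + jωL).
Step 3 — Numerator jωL = j·980.2; denominator R + jωL = 356 + j980.2.
Step 4 — H = 0.8835 + j0.3209.
Step 5 — Magnitude: |H| = 0.9399 (-0.5 dB); phase: φ = 20.0°.

|H| = 0.9399 (-0.5 dB), φ = 20.0°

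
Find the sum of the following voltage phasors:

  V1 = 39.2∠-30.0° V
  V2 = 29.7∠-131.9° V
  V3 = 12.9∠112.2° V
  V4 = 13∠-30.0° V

Step 1 — Convert each phasor to rectangular form:
  V1 = 39.2·(cos(-30.0°) + j·sin(-30.0°)) = 33.95 - j19.6 V
  V2 = 29.7·(cos(-131.9°) + j·sin(-131.9°)) = -19.83 - j22.11 V
  V3 = 12.9·(cos(112.2°) + j·sin(112.2°)) = -4.874 + j11.94 V
  V4 = 13·(cos(-30.0°) + j·sin(-30.0°)) = 11.26 - j6.5 V
Step 2 — Sum components: V_total = 20.5 - j36.26 V.
Step 3 — Convert to polar: |V_total| = 41.65 V, ∠V_total = -60.5°.

V_total = 41.65∠-60.5° V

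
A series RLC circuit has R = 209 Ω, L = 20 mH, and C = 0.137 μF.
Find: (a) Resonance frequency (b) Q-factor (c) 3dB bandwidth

Step 1 — Resonance: ω₀ = 1/√(LC) = 1/√(0.02·1.37e-07) = 1.91e+04 rad/s.
Step 2 — f₀ = ω₀/(2π) = 3040 Hz.
Step 3 — Series Q: Q = ω₀L/R = 1.91e+04·0.02/209 = 1.828.
Step 4 — Bandwidth: Δω = ω₀/Q = 1.045e+04 rad/s; BW = Δω/(2π) = 1663 Hz.

(a) f₀ = 3040 Hz  (b) Q = 1.828  (c) BW = 1663 Hz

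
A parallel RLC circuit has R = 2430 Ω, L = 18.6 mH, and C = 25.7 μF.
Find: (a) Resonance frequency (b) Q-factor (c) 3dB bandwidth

Step 1 — Resonance: ω₀ = 1/√(LC) = 1/√(0.0186·2.57e-05) = 1446 rad/s.
Step 2 — f₀ = ω₀/(2π) = 230.2 Hz.
Step 3 — Parallel Q: Q = R/(ω₀L) = 2430/(1446·0.0186) = 90.33.
Step 4 — Bandwidth: Δω = ω₀/Q = 16.01 rad/s; BW = Δω/(2π) = 2.548 Hz.

(a) f₀ = 230.2 Hz  (b) Q = 90.33  (c) BW = 2.548 Hz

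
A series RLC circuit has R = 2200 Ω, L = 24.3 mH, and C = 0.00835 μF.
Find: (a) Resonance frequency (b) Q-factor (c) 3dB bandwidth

Step 1 — Resonance condition Im(Z)=0 gives ω₀ = 1/√(LC).
Step 2 — ω₀ = 1/√(0.0243·8.35e-09) = 7.02e+04 rad/s.
Step 3 — f₀ = ω₀/(2π) = 1.117e+04 Hz.
Step 4 — Series Q: Q = ω₀L/R = 7.02e+04·0.0243/2200 = 0.7754.
Step 5 — 3dB bandwidth: Δω = ω₀/Q = 9.053e+04 rad/s; BW = Δω/(2π) = 1.441e+04 Hz.

(a) f₀ = 1.117e+04 Hz  (b) Q = 0.7754  (c) BW = 1.441e+04 Hz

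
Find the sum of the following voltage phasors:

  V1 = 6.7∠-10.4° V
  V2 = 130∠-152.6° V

Step 1 — Convert each phasor to rectangular form:
  V1 = 6.7·(cos(-10.4°) + j·sin(-10.4°)) = 6.59 - j1.209 V
  V2 = 130·(cos(-152.6°) + j·sin(-152.6°)) = -115.4 - j59.83 V
Step 2 — Sum components: V_total = -108.8 - j61.04 V.
Step 3 — Convert to polar: |V_total| = 124.8 V, ∠V_total = -150.7°.

V_total = 124.8∠-150.7° V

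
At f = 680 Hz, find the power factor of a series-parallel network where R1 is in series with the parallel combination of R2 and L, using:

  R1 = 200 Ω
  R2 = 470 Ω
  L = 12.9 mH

Step 1 — Angular frequency: ω = 2π·f = 2π·680 = 4273 rad/s.
Step 2 — Component impedances:
  R1: Z = R = 200 Ω
  R2: Z = R = 470 Ω
  L: Z = jωL = j·4273·0.0129 = 0 + j55.12 Ω
Step 3 — Parallel branch: R2 || L = 1/(1/R2 + 1/L) = 6.376 + j54.37 Ω.
Step 4 — Series with R1: Z_total = R1 + (R2 || L) = 206.4 + j54.37 Ω = 213.4∠14.8° Ω.
Step 5 — Power factor: PF = cos(φ) = Re(Z)/|Z| = 206.38/213.42 = 0.967.
Step 6 — Type: Im(Z) = 54.37 ⇒ lagging (phase φ = 14.8°).

PF = 0.967 (lagging, φ = 14.8°)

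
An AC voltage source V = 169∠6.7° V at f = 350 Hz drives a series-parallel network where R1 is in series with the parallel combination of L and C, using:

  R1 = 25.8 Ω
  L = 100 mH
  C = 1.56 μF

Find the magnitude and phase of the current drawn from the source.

Step 1 — Angular frequency: ω = 2π·f = 2π·350 = 2199 rad/s.
Step 2 — Component impedances:
  R1: Z = R = 25.8 Ω
  L: Z = jωL = j·2199·0.1 = 0 + j219.9 Ω
  C: Z = 1/(jωC) = -j/(ω·C) = 0 - j291.5 Ω
Step 3 — Parallel branch: L || C = 1/(1/L + 1/C) = 0 + j895.5 Ω.
Step 4 — Series with R1: Z_total = R1 + (L || C) = 25.8 + j895.5 Ω = 895.9∠88.3° Ω.
Step 5 — Source phasor: V = 169∠6.7° V = 167.8 + j19.72 V.
Step 6 — Ohm's law: I = V / Z_total = (167.8 + j19.72) / (25.8 + j895.5) = 0.02739 - j0.1866 A.
Step 7 — Convert to polar: |I| = 0.1886 A, ∠I = -81.6°.

I = 0.1886∠-81.6° A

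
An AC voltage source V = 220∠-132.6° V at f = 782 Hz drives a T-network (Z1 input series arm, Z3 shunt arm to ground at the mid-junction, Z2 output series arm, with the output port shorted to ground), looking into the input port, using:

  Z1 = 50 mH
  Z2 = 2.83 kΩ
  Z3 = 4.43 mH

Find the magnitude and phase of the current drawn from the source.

Step 1 — Angular frequency: ω = 2π·f = 2π·782 = 4913 rad/s.
Step 2 — Component impedances:
  Z1: Z = jωL = j·4913·0.05 = 0 + j245.7 Ω
  Z2: Z = R = 2830 Ω
  Z3: Z = jωL = j·4913·0.00443 = 0 + j21.77 Ω
Step 3 — With the output port shorted to ground, the output series arm Z2 runs from the junction to ground; the shunt arm Z3 also runs from the junction to ground. They appear in parallel: Z3 || Z2 = 0.1674 + j21.77 Ω.
Step 4 — Series with input arm Z1: Z_in = Z1 + (Z3 || Z2) = 0.1674 + j267.4 Ω = 267.4∠90.0° Ω.
Step 5 — Source phasor: V = 220∠-132.6° V = -148.9 - j161.9 V.
Step 6 — Ohm's law: I = V / Z_total = (-148.9 - j161.9) / (0.1674 + j267.4) = -0.6059 + j0.5564 A.
Step 7 — Convert to polar: |I| = 0.8226 A, ∠I = 137.4°.

I = 0.8226∠137.4° A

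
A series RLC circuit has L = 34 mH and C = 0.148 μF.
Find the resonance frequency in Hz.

Step 1 — Resonance condition Im(Z)=0 gives ω₀ = 1/√(LC).
Step 2 — ω₀ = 1/√(0.034·1.48e-07) = 1.41e+04 rad/s.
Step 3 — f₀ = ω₀/(2π) = 2244 Hz.

f₀ = 2244 Hz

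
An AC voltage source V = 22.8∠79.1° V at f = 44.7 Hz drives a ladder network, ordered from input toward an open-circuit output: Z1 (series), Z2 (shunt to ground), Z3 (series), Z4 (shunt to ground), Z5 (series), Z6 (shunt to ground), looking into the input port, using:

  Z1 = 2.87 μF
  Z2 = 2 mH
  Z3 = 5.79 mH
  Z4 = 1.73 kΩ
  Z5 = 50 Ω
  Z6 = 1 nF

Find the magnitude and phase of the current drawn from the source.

Step 1 — Angular frequency: ω = 2π·f = 2π·44.7 = 280.9 rad/s.
Step 2 — Component impedances:
  Z1: Z = 1/(jωC) = -j/(ω·C) = 0 - j1241 Ω
  Z2: Z = jωL = j·280.9·0.002 = 0 + j0.5617 Ω
  Z3: Z = jωL = j·280.9·0.00579 = 0 + j1.626 Ω
  Z4: Z = R = 1730 Ω
  Z5: Z = R = 50 Ω
  Z6: Z = 1/(jωC) = -j/(ω·C) = 0 - j3.561e+06 Ω
Step 3 — Ladder network (open output): work backward from the far end, alternating series and parallel combinations. Z_in = 0.0001824 - j1240 Ω = 1240∠-90.0° Ω.
Step 4 — Source phasor: V = 22.8∠79.1° V = 4.311 + j22.39 V.
Step 5 — Ohm's law: I = V / Z_total = (4.311 + j22.39) / (0.0001824 - j1240) = -0.01805 + j0.003477 A.
Step 6 — Convert to polar: |I| = 0.01839 A, ∠I = 169.1°.

I = 0.01839∠169.1° A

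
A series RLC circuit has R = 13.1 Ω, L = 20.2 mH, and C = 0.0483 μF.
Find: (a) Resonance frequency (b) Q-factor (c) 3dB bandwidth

Step 1 — Resonance: ω₀ = 1/√(LC) = 1/√(0.0202·4.83e-08) = 3.201e+04 rad/s.
Step 2 — f₀ = ω₀/(2π) = 5095 Hz.
Step 3 — Series Q: Q = ω₀L/R = 3.201e+04·0.0202/13.1 = 49.37.
Step 4 — Bandwidth: Δω = ω₀/Q = 648.5 rad/s; BW = Δω/(2π) = 103.2 Hz.

(a) f₀ = 5095 Hz  (b) Q = 49.37  (c) BW = 103.2 Hz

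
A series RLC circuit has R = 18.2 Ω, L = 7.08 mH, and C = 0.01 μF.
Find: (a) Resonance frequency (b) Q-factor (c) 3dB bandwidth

Step 1 — Resonance: ω₀ = 1/√(LC) = 1/√(0.00708·1e-08) = 1.188e+05 rad/s.
Step 2 — f₀ = ω₀/(2π) = 1.891e+04 Hz.
Step 3 — Series Q: Q = ω₀L/R = 1.188e+05·0.00708/18.2 = 46.23.
Step 4 — Bandwidth: Δω = ω₀/Q = 2571 rad/s; BW = Δω/(2π) = 409.1 Hz.

(a) f₀ = 1.891e+04 Hz  (b) Q = 46.23  (c) BW = 409.1 Hz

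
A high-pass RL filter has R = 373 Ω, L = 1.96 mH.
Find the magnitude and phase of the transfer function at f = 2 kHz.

Step 1 — Angular frequency: ω = 2π·2000 = 1.257e+04 rad/s.
Step 2 — Transfer function: H(jω) = jωL/(R + jωL).
Step 3 — Numerator jωL = j·24.63; denominator R + jωL = 373 + j24.63.
Step 4 — H = 0.004341 + j0.06575.
Step 5 — Magnitude: |H| = 0.06589 (-23.6 dB); phase: φ = 86.2°.

|H| = 0.06589 (-23.6 dB), φ = 86.2°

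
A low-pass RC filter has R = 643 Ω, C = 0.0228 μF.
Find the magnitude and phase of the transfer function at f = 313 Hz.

Step 1 — Angular frequency: ω = 2π·313 = 1967 rad/s.
Step 2 — Transfer function: H(jω) = 1/(1 + jωRC).
Step 3 — Denominator: 1 + jωRC = 1 + j·1967·643·2.28e-08 = 1 + j0.02883.
Step 4 — H = 0.9992 - j0.02881.
Step 5 — Magnitude: |H| = 0.9996 (-0.0 dB); phase: φ = -1.7°.

|H| = 0.9996 (-0.0 dB), φ = -1.7°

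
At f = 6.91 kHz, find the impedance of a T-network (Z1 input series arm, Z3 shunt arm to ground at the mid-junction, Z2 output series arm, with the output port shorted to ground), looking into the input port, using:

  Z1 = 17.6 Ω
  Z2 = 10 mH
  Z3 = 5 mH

Step 1 — Angular frequency: ω = 2π·f = 2π·6910 = 4.342e+04 rad/s.
Step 2 — Component impedances:
  Z1: Z = R = 17.6 Ω
  Z2: Z = jωL = j·4.342e+04·0.01 = 0 + j434.2 Ω
  Z3: Z = jωL = j·4.342e+04·0.005 = 0 + j217.1 Ω
Step 3 — With the output port shorted to ground, the output series arm Z2 runs from the junction to ground; the shunt arm Z3 also runs from the junction to ground. They appear in parallel: Z3 || Z2 = 0 + j144.7 Ω.
Step 4 — Series with input arm Z1: Z_in = Z1 + (Z3 || Z2) = 17.6 + j144.7 Ω = 145.8∠83.1° Ω.

Z = 17.6 + j144.7 Ω = 145.8∠83.1° Ω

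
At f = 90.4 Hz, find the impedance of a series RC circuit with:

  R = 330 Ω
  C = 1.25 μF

Step 1 — Angular frequency: ω = 2π·f = 2π·90.4 = 568 rad/s.
Step 2 — Component impedances:
  R: Z = R = 330 Ω
  C: Z = 1/(jωC) = -j/(ω·C) = 0 - j1408 Ω
Step 3 — Series combination: Z_total = R + C = 330 - j1408 Ω = 1447∠-76.8° Ω.

Z = 330 - j1408 Ω = 1447∠-76.8° Ω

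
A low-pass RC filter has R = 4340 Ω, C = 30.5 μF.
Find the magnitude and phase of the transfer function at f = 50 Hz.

Step 1 — Angular frequency: ω = 2π·50 = 314.2 rad/s.
Step 2 — Transfer function: H(jω) = 1/(1 + jωRC).
Step 3 — Denominator: 1 + jωRC = 1 + j·314.2·4340·3.05e-05 = 1 + j41.59.
Step 4 — H = 0.0005779 - j0.02403.
Step 5 — Magnitude: |H| = 0.02404 (-32.4 dB); phase: φ = -88.6°.

|H| = 0.02404 (-32.4 dB), φ = -88.6°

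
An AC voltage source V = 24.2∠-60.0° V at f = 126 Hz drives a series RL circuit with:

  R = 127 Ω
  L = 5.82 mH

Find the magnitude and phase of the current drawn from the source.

Step 1 — Angular frequency: ω = 2π·f = 2π·126 = 791.7 rad/s.
Step 2 — Component impedances:
  R: Z = R = 127 Ω
  L: Z = jωL = j·791.7·0.00582 = 0 + j4.608 Ω
Step 3 — Series combination: Z_total = R + L = 127 + j4.608 Ω = 127.1∠2.1° Ω.
Step 4 — Source phasor: V = 24.2∠-60.0° V = 12.1 - j20.96 V.
Step 5 — Ohm's law: I = V / Z_total = (12.1 - j20.96) / (127 + j4.608) = 0.08917 - j0.1683 A.
Step 6 — Convert to polar: |I| = 0.1904 A, ∠I = -62.1°.

I = 0.1904∠-62.1° A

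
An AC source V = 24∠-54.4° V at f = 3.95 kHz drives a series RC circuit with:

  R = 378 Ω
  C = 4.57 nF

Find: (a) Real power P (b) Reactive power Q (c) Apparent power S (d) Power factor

Step 1 — Angular frequency: ω = 2π·f = 2π·3950 = 2.482e+04 rad/s.
Step 2 — Component impedances:
  R: Z = R = 378 Ω
  C: Z = 1/(jωC) = -j/(ω·C) = 0 - j8817 Ω
Step 3 — Series combination: Z_total = R + C = 378 - j8817 Ω = 8825∠-87.5° Ω.
Step 4 — Source phasor: V = 24∠-54.4° V = 13.97 - j19.51 V.
Step 5 — Current: I = V / Z = 0.002277 + j0.001487 A = 0.00272∠33.1° A.
Step 6 — Complex power: S = V·I* = 0.002796 - j0.06521 VA.
Step 7 — Real power: P = Re(S) = 0.002796 W.
Step 8 — Reactive power: Q = Im(S) = -0.06521 VAR.
Step 9 — Apparent power: |S| = 0.06527 VA.
Step 10 — Power factor: PF = P/|S| = 0.04283 (leading).

(a) P = 0.002796 W  (b) Q = -0.06521 VAR  (c) S = 0.06527 VA  (d) PF = 0.04283 (leading)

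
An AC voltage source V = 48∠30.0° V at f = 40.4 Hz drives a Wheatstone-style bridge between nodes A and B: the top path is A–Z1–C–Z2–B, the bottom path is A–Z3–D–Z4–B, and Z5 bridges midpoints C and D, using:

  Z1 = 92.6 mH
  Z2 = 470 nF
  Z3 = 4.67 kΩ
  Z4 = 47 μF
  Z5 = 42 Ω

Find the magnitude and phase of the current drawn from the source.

Step 1 — Angular frequency: ω = 2π·f = 2π·40.4 = 253.8 rad/s.
Step 2 — Component impedances:
  Z1: Z = jωL = j·253.8·0.0926 = 0 + j23.51 Ω
  Z2: Z = 1/(jωC) = -j/(ω·C) = 0 - j8382 Ω
  Z3: Z = R = 4670 Ω
  Z4: Z = 1/(jωC) = -j/(ω·C) = 0 - j83.82 Ω
  Z5: Z = R = 42 Ω
Step 3 — Bridge requires nodal analysis (the Z5 bridge couples midpoints C and D, so the two paths cannot be reduced to a simple series/parallel combination). Setting node B to ground and injecting 1 A at node A, the 3-node admittance system at A, C, D solves to V_A = Z_AB = 40.92 - j60.1 Ω = 72.7∠-55.8° Ω.
Step 4 — Source phasor: V = 48∠30.0° V = 41.57 + j24 V.
Step 5 — Ohm's law: I = V / Z_total = (41.57 + j24) / (40.92 - j60.1) = 0.04892 + j0.6584 A.
Step 6 — Convert to polar: |I| = 0.6602 A, ∠I = 85.8°.

I = 0.6602∠85.8° A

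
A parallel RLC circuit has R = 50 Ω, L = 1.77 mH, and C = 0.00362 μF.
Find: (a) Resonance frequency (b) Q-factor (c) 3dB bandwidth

Step 1 — Resonance: ω₀ = 1/√(LC) = 1/√(0.00177·3.62e-09) = 3.951e+05 rad/s.
Step 2 — f₀ = ω₀/(2π) = 6.288e+04 Hz.
Step 3 — Parallel Q: Q = R/(ω₀L) = 50/(3.951e+05·0.00177) = 0.07151.
Step 4 — Bandwidth: Δω = ω₀/Q = 5.525e+06 rad/s; BW = Δω/(2π) = 8.793e+05 Hz.

(a) f₀ = 6.288e+04 Hz  (b) Q = 0.07151  (c) BW = 8.793e+05 Hz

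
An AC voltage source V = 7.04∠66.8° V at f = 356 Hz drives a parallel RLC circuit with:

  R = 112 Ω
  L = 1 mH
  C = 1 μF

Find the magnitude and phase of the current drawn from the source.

Step 1 — Angular frequency: ω = 2π·f = 2π·356 = 2237 rad/s.
Step 2 — Component impedances:
  R: Z = R = 112 Ω
  L: Z = jωL = j·2237·0.001 = 0 + j2.237 Ω
  C: Z = 1/(jωC) = -j/(ω·C) = 0 - j447.1 Ω
Step 3 — Parallel combination: 1/Z_total = 1/R + 1/L + 1/C; Z_total = 0.0451 + j2.247 Ω = 2.248∠88.9° Ω.
Step 4 — Source phasor: V = 7.04∠66.8° V = 2.773 + j6.471 V.
Step 5 — Ohm's law: I = V / Z_total = (2.773 + j6.471) / (0.0451 + j2.247) = 2.903 - j1.176 A.
Step 6 — Convert to polar: |I| = 3.132 A, ∠I = -22.1°.

I = 3.132∠-22.1° A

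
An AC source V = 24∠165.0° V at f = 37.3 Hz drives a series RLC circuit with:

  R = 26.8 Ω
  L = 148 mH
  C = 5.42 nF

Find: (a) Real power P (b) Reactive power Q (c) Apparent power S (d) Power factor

Step 1 — Angular frequency: ω = 2π·f = 2π·37.3 = 234.4 rad/s.
Step 2 — Component impedances:
  R: Z = R = 26.8 Ω
  L: Z = jωL = j·234.4·0.148 = 0 + j34.69 Ω
  C: Z = 1/(jωC) = -j/(ω·C) = 0 - j7.872e+05 Ω
Step 3 — Series combination: Z_total = R + L + C = 26.8 - j7.872e+05 Ω = 7.872e+05∠-90.0° Ω.
Step 4 — Source phasor: V = 24∠165.0° V = -23.18 + j6.212 V.
Step 5 — Current: I = V / Z = -7.892e-06 - j2.945e-05 A = 3.049e-05∠-105.0° A.
Step 6 — Complex power: S = V·I* = 2.491e-08 - j0.0007317 VA.
Step 7 — Real power: P = Re(S) = 2.491e-08 W.
Step 8 — Reactive power: Q = Im(S) = -0.0007317 VAR.
Step 9 — Apparent power: |S| = 0.0007317 VA.
Step 10 — Power factor: PF = P/|S| = 3.404e-05 (leading).

(a) P = 2.491e-08 W  (b) Q = -0.0007317 VAR  (c) S = 0.0007317 VA  (d) PF = 3.404e-05 (leading)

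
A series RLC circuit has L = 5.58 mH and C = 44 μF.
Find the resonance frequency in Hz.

Step 1 — Resonance condition Im(Z)=0 gives ω₀ = 1/√(LC).
Step 2 — ω₀ = 1/√(0.00558·4.4e-05) = 2018 rad/s.
Step 3 — f₀ = ω₀/(2π) = 321.2 Hz.

f₀ = 321.2 Hz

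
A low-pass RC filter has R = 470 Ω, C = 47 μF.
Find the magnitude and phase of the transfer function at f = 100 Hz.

Step 1 — Angular frequency: ω = 2π·100 = 628.3 rad/s.
Step 2 — Transfer function: H(jω) = 1/(1 + jωRC).
Step 3 — Denominator: 1 + jωRC = 1 + j·628.3·470·4.7e-05 = 1 + j13.88.
Step 4 — H = 0.005164 - j0.07168.
Step 5 — Magnitude: |H| = 0.07186 (-22.9 dB); phase: φ = -85.9°.

|H| = 0.07186 (-22.9 dB), φ = -85.9°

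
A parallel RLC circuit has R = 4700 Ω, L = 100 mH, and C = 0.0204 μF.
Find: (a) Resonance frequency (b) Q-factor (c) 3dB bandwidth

Step 1 — Resonance: ω₀ = 1/√(LC) = 1/√(0.1·2.04e-08) = 2.214e+04 rad/s.
Step 2 — f₀ = ω₀/(2π) = 3524 Hz.
Step 3 — Parallel Q: Q = R/(ω₀L) = 4700/(2.214e+04·0.1) = 2.123.
Step 4 — Bandwidth: Δω = ω₀/Q = 1.043e+04 rad/s; BW = Δω/(2π) = 1660 Hz.

(a) f₀ = 3524 Hz  (b) Q = 2.123  (c) BW = 1660 Hz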